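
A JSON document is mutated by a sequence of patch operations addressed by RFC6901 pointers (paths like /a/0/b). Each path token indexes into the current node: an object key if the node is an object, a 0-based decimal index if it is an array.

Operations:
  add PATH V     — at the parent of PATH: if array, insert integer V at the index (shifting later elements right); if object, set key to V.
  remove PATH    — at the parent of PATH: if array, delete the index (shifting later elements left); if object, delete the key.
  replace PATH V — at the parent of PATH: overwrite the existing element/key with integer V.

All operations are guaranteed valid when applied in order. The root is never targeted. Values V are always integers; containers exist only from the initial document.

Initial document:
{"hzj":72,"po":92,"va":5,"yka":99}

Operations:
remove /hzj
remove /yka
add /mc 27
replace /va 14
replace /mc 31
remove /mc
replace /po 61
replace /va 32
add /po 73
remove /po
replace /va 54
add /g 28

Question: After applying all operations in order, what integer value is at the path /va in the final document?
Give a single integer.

After op 1 (remove /hzj): {"po":92,"va":5,"yka":99}
After op 2 (remove /yka): {"po":92,"va":5}
After op 3 (add /mc 27): {"mc":27,"po":92,"va":5}
After op 4 (replace /va 14): {"mc":27,"po":92,"va":14}
After op 5 (replace /mc 31): {"mc":31,"po":92,"va":14}
After op 6 (remove /mc): {"po":92,"va":14}
After op 7 (replace /po 61): {"po":61,"va":14}
After op 8 (replace /va 32): {"po":61,"va":32}
After op 9 (add /po 73): {"po":73,"va":32}
After op 10 (remove /po): {"va":32}
After op 11 (replace /va 54): {"va":54}
After op 12 (add /g 28): {"g":28,"va":54}
Value at /va: 54

Answer: 54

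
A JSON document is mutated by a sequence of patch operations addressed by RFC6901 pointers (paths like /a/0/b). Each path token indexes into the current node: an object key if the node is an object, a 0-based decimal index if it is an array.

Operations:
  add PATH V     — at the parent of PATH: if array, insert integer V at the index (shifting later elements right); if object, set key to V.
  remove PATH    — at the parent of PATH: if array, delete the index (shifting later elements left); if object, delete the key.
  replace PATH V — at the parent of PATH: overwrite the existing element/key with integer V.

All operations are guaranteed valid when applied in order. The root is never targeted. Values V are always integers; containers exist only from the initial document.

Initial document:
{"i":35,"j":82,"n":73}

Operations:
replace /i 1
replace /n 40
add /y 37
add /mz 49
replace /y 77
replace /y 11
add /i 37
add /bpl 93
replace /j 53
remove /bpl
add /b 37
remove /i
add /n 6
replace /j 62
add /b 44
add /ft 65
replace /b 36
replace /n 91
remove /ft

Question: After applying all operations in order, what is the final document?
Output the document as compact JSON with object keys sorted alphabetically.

After op 1 (replace /i 1): {"i":1,"j":82,"n":73}
After op 2 (replace /n 40): {"i":1,"j":82,"n":40}
After op 3 (add /y 37): {"i":1,"j":82,"n":40,"y":37}
After op 4 (add /mz 49): {"i":1,"j":82,"mz":49,"n":40,"y":37}
After op 5 (replace /y 77): {"i":1,"j":82,"mz":49,"n":40,"y":77}
After op 6 (replace /y 11): {"i":1,"j":82,"mz":49,"n":40,"y":11}
After op 7 (add /i 37): {"i":37,"j":82,"mz":49,"n":40,"y":11}
After op 8 (add /bpl 93): {"bpl":93,"i":37,"j":82,"mz":49,"n":40,"y":11}
After op 9 (replace /j 53): {"bpl":93,"i":37,"j":53,"mz":49,"n":40,"y":11}
After op 10 (remove /bpl): {"i":37,"j":53,"mz":49,"n":40,"y":11}
After op 11 (add /b 37): {"b":37,"i":37,"j":53,"mz":49,"n":40,"y":11}
After op 12 (remove /i): {"b":37,"j":53,"mz":49,"n":40,"y":11}
After op 13 (add /n 6): {"b":37,"j":53,"mz":49,"n":6,"y":11}
After op 14 (replace /j 62): {"b":37,"j":62,"mz":49,"n":6,"y":11}
After op 15 (add /b 44): {"b":44,"j":62,"mz":49,"n":6,"y":11}
After op 16 (add /ft 65): {"b":44,"ft":65,"j":62,"mz":49,"n":6,"y":11}
After op 17 (replace /b 36): {"b":36,"ft":65,"j":62,"mz":49,"n":6,"y":11}
After op 18 (replace /n 91): {"b":36,"ft":65,"j":62,"mz":49,"n":91,"y":11}
After op 19 (remove /ft): {"b":36,"j":62,"mz":49,"n":91,"y":11}

Answer: {"b":36,"j":62,"mz":49,"n":91,"y":11}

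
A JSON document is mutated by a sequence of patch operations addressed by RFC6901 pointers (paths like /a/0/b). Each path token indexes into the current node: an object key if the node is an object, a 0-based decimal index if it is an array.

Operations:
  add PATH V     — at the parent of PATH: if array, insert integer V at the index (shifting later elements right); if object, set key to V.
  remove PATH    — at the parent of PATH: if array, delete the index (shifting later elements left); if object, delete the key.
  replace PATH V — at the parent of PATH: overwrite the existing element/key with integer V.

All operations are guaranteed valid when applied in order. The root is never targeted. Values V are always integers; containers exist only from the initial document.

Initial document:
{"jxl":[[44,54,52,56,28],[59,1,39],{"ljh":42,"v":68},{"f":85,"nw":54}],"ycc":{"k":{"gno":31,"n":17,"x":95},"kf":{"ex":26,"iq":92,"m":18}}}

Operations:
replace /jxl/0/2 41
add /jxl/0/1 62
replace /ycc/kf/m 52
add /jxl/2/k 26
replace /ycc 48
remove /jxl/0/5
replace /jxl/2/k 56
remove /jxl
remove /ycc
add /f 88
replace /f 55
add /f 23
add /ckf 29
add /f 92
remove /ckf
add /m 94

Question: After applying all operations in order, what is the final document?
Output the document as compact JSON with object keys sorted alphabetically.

After op 1 (replace /jxl/0/2 41): {"jxl":[[44,54,41,56,28],[59,1,39],{"ljh":42,"v":68},{"f":85,"nw":54}],"ycc":{"k":{"gno":31,"n":17,"x":95},"kf":{"ex":26,"iq":92,"m":18}}}
After op 2 (add /jxl/0/1 62): {"jxl":[[44,62,54,41,56,28],[59,1,39],{"ljh":42,"v":68},{"f":85,"nw":54}],"ycc":{"k":{"gno":31,"n":17,"x":95},"kf":{"ex":26,"iq":92,"m":18}}}
After op 3 (replace /ycc/kf/m 52): {"jxl":[[44,62,54,41,56,28],[59,1,39],{"ljh":42,"v":68},{"f":85,"nw":54}],"ycc":{"k":{"gno":31,"n":17,"x":95},"kf":{"ex":26,"iq":92,"m":52}}}
After op 4 (add /jxl/2/k 26): {"jxl":[[44,62,54,41,56,28],[59,1,39],{"k":26,"ljh":42,"v":68},{"f":85,"nw":54}],"ycc":{"k":{"gno":31,"n":17,"x":95},"kf":{"ex":26,"iq":92,"m":52}}}
After op 5 (replace /ycc 48): {"jxl":[[44,62,54,41,56,28],[59,1,39],{"k":26,"ljh":42,"v":68},{"f":85,"nw":54}],"ycc":48}
After op 6 (remove /jxl/0/5): {"jxl":[[44,62,54,41,56],[59,1,39],{"k":26,"ljh":42,"v":68},{"f":85,"nw":54}],"ycc":48}
After op 7 (replace /jxl/2/k 56): {"jxl":[[44,62,54,41,56],[59,1,39],{"k":56,"ljh":42,"v":68},{"f":85,"nw":54}],"ycc":48}
After op 8 (remove /jxl): {"ycc":48}
After op 9 (remove /ycc): {}
After op 10 (add /f 88): {"f":88}
After op 11 (replace /f 55): {"f":55}
After op 12 (add /f 23): {"f":23}
After op 13 (add /ckf 29): {"ckf":29,"f":23}
After op 14 (add /f 92): {"ckf":29,"f":92}
After op 15 (remove /ckf): {"f":92}
After op 16 (add /m 94): {"f":92,"m":94}

Answer: {"f":92,"m":94}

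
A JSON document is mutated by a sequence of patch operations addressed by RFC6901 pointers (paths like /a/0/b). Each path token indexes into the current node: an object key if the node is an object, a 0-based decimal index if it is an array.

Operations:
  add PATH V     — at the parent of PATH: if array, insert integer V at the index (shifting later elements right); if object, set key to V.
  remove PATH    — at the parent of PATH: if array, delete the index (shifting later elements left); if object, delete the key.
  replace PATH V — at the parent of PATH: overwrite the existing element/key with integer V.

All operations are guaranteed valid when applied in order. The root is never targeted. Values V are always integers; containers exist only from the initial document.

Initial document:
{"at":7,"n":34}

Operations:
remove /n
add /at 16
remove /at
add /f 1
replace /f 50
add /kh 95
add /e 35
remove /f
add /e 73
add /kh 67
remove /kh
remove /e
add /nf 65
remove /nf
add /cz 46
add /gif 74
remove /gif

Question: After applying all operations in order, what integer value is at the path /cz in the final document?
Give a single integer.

Answer: 46

Derivation:
After op 1 (remove /n): {"at":7}
After op 2 (add /at 16): {"at":16}
After op 3 (remove /at): {}
After op 4 (add /f 1): {"f":1}
After op 5 (replace /f 50): {"f":50}
After op 6 (add /kh 95): {"f":50,"kh":95}
After op 7 (add /e 35): {"e":35,"f":50,"kh":95}
After op 8 (remove /f): {"e":35,"kh":95}
After op 9 (add /e 73): {"e":73,"kh":95}
After op 10 (add /kh 67): {"e":73,"kh":67}
After op 11 (remove /kh): {"e":73}
After op 12 (remove /e): {}
After op 13 (add /nf 65): {"nf":65}
After op 14 (remove /nf): {}
After op 15 (add /cz 46): {"cz":46}
After op 16 (add /gif 74): {"cz":46,"gif":74}
After op 17 (remove /gif): {"cz":46}
Value at /cz: 46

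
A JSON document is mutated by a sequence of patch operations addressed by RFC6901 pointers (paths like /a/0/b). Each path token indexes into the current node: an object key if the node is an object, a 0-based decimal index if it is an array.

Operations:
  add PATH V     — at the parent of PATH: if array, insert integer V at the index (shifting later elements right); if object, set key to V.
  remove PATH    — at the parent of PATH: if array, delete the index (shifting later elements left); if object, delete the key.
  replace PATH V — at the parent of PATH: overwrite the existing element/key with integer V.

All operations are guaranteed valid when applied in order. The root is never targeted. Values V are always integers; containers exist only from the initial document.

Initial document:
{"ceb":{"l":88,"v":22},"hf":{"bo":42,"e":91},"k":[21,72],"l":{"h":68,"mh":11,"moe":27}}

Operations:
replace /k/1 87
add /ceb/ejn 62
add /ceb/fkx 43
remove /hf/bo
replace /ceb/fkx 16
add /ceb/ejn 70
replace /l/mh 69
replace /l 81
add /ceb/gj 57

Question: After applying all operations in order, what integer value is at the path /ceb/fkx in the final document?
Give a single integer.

Answer: 16

Derivation:
After op 1 (replace /k/1 87): {"ceb":{"l":88,"v":22},"hf":{"bo":42,"e":91},"k":[21,87],"l":{"h":68,"mh":11,"moe":27}}
After op 2 (add /ceb/ejn 62): {"ceb":{"ejn":62,"l":88,"v":22},"hf":{"bo":42,"e":91},"k":[21,87],"l":{"h":68,"mh":11,"moe":27}}
After op 3 (add /ceb/fkx 43): {"ceb":{"ejn":62,"fkx":43,"l":88,"v":22},"hf":{"bo":42,"e":91},"k":[21,87],"l":{"h":68,"mh":11,"moe":27}}
After op 4 (remove /hf/bo): {"ceb":{"ejn":62,"fkx":43,"l":88,"v":22},"hf":{"e":91},"k":[21,87],"l":{"h":68,"mh":11,"moe":27}}
After op 5 (replace /ceb/fkx 16): {"ceb":{"ejn":62,"fkx":16,"l":88,"v":22},"hf":{"e":91},"k":[21,87],"l":{"h":68,"mh":11,"moe":27}}
After op 6 (add /ceb/ejn 70): {"ceb":{"ejn":70,"fkx":16,"l":88,"v":22},"hf":{"e":91},"k":[21,87],"l":{"h":68,"mh":11,"moe":27}}
After op 7 (replace /l/mh 69): {"ceb":{"ejn":70,"fkx":16,"l":88,"v":22},"hf":{"e":91},"k":[21,87],"l":{"h":68,"mh":69,"moe":27}}
After op 8 (replace /l 81): {"ceb":{"ejn":70,"fkx":16,"l":88,"v":22},"hf":{"e":91},"k":[21,87],"l":81}
After op 9 (add /ceb/gj 57): {"ceb":{"ejn":70,"fkx":16,"gj":57,"l":88,"v":22},"hf":{"e":91},"k":[21,87],"l":81}
Value at /ceb/fkx: 16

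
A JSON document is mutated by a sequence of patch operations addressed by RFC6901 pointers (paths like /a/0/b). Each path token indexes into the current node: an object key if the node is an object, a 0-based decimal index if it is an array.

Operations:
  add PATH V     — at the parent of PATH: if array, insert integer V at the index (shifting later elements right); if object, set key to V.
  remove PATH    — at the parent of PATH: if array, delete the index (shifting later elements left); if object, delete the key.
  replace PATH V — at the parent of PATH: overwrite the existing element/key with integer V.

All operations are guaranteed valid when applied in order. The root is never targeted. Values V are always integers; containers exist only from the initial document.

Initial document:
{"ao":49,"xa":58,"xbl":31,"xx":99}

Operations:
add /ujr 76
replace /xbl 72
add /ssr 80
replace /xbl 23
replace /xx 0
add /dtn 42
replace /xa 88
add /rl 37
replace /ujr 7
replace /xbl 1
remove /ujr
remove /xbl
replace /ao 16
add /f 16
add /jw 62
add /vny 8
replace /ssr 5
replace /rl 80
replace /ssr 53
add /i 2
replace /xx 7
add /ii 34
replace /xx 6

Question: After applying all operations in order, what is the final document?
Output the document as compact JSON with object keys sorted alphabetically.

Answer: {"ao":16,"dtn":42,"f":16,"i":2,"ii":34,"jw":62,"rl":80,"ssr":53,"vny":8,"xa":88,"xx":6}

Derivation:
After op 1 (add /ujr 76): {"ao":49,"ujr":76,"xa":58,"xbl":31,"xx":99}
After op 2 (replace /xbl 72): {"ao":49,"ujr":76,"xa":58,"xbl":72,"xx":99}
After op 3 (add /ssr 80): {"ao":49,"ssr":80,"ujr":76,"xa":58,"xbl":72,"xx":99}
After op 4 (replace /xbl 23): {"ao":49,"ssr":80,"ujr":76,"xa":58,"xbl":23,"xx":99}
After op 5 (replace /xx 0): {"ao":49,"ssr":80,"ujr":76,"xa":58,"xbl":23,"xx":0}
After op 6 (add /dtn 42): {"ao":49,"dtn":42,"ssr":80,"ujr":76,"xa":58,"xbl":23,"xx":0}
After op 7 (replace /xa 88): {"ao":49,"dtn":42,"ssr":80,"ujr":76,"xa":88,"xbl":23,"xx":0}
After op 8 (add /rl 37): {"ao":49,"dtn":42,"rl":37,"ssr":80,"ujr":76,"xa":88,"xbl":23,"xx":0}
After op 9 (replace /ujr 7): {"ao":49,"dtn":42,"rl":37,"ssr":80,"ujr":7,"xa":88,"xbl":23,"xx":0}
After op 10 (replace /xbl 1): {"ao":49,"dtn":42,"rl":37,"ssr":80,"ujr":7,"xa":88,"xbl":1,"xx":0}
After op 11 (remove /ujr): {"ao":49,"dtn":42,"rl":37,"ssr":80,"xa":88,"xbl":1,"xx":0}
After op 12 (remove /xbl): {"ao":49,"dtn":42,"rl":37,"ssr":80,"xa":88,"xx":0}
After op 13 (replace /ao 16): {"ao":16,"dtn":42,"rl":37,"ssr":80,"xa":88,"xx":0}
After op 14 (add /f 16): {"ao":16,"dtn":42,"f":16,"rl":37,"ssr":80,"xa":88,"xx":0}
After op 15 (add /jw 62): {"ao":16,"dtn":42,"f":16,"jw":62,"rl":37,"ssr":80,"xa":88,"xx":0}
After op 16 (add /vny 8): {"ao":16,"dtn":42,"f":16,"jw":62,"rl":37,"ssr":80,"vny":8,"xa":88,"xx":0}
After op 17 (replace /ssr 5): {"ao":16,"dtn":42,"f":16,"jw":62,"rl":37,"ssr":5,"vny":8,"xa":88,"xx":0}
After op 18 (replace /rl 80): {"ao":16,"dtn":42,"f":16,"jw":62,"rl":80,"ssr":5,"vny":8,"xa":88,"xx":0}
After op 19 (replace /ssr 53): {"ao":16,"dtn":42,"f":16,"jw":62,"rl":80,"ssr":53,"vny":8,"xa":88,"xx":0}
After op 20 (add /i 2): {"ao":16,"dtn":42,"f":16,"i":2,"jw":62,"rl":80,"ssr":53,"vny":8,"xa":88,"xx":0}
After op 21 (replace /xx 7): {"ao":16,"dtn":42,"f":16,"i":2,"jw":62,"rl":80,"ssr":53,"vny":8,"xa":88,"xx":7}
After op 22 (add /ii 34): {"ao":16,"dtn":42,"f":16,"i":2,"ii":34,"jw":62,"rl":80,"ssr":53,"vny":8,"xa":88,"xx":7}
After op 23 (replace /xx 6): {"ao":16,"dtn":42,"f":16,"i":2,"ii":34,"jw":62,"rl":80,"ssr":53,"vny":8,"xa":88,"xx":6}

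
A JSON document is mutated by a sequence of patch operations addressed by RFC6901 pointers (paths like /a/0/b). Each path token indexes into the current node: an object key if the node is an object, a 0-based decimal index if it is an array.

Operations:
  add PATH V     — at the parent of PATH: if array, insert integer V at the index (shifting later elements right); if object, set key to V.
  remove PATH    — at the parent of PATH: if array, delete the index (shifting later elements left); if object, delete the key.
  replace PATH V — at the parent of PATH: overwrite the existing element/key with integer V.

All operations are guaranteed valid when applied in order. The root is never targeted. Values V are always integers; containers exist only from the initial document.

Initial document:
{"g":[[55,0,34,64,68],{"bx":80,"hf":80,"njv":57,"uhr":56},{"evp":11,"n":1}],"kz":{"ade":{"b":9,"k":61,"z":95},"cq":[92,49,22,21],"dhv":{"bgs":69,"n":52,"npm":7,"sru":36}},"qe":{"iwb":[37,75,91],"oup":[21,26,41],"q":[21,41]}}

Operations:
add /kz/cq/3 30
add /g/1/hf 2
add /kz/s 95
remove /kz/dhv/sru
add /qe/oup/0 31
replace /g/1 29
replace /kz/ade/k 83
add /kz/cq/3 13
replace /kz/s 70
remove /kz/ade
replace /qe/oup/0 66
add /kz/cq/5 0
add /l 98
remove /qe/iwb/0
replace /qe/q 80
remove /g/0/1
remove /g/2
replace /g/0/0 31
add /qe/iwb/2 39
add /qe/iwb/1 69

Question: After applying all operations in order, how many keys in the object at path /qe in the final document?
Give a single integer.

Answer: 3

Derivation:
After op 1 (add /kz/cq/3 30): {"g":[[55,0,34,64,68],{"bx":80,"hf":80,"njv":57,"uhr":56},{"evp":11,"n":1}],"kz":{"ade":{"b":9,"k":61,"z":95},"cq":[92,49,22,30,21],"dhv":{"bgs":69,"n":52,"npm":7,"sru":36}},"qe":{"iwb":[37,75,91],"oup":[21,26,41],"q":[21,41]}}
After op 2 (add /g/1/hf 2): {"g":[[55,0,34,64,68],{"bx":80,"hf":2,"njv":57,"uhr":56},{"evp":11,"n":1}],"kz":{"ade":{"b":9,"k":61,"z":95},"cq":[92,49,22,30,21],"dhv":{"bgs":69,"n":52,"npm":7,"sru":36}},"qe":{"iwb":[37,75,91],"oup":[21,26,41],"q":[21,41]}}
After op 3 (add /kz/s 95): {"g":[[55,0,34,64,68],{"bx":80,"hf":2,"njv":57,"uhr":56},{"evp":11,"n":1}],"kz":{"ade":{"b":9,"k":61,"z":95},"cq":[92,49,22,30,21],"dhv":{"bgs":69,"n":52,"npm":7,"sru":36},"s":95},"qe":{"iwb":[37,75,91],"oup":[21,26,41],"q":[21,41]}}
After op 4 (remove /kz/dhv/sru): {"g":[[55,0,34,64,68],{"bx":80,"hf":2,"njv":57,"uhr":56},{"evp":11,"n":1}],"kz":{"ade":{"b":9,"k":61,"z":95},"cq":[92,49,22,30,21],"dhv":{"bgs":69,"n":52,"npm":7},"s":95},"qe":{"iwb":[37,75,91],"oup":[21,26,41],"q":[21,41]}}
After op 5 (add /qe/oup/0 31): {"g":[[55,0,34,64,68],{"bx":80,"hf":2,"njv":57,"uhr":56},{"evp":11,"n":1}],"kz":{"ade":{"b":9,"k":61,"z":95},"cq":[92,49,22,30,21],"dhv":{"bgs":69,"n":52,"npm":7},"s":95},"qe":{"iwb":[37,75,91],"oup":[31,21,26,41],"q":[21,41]}}
After op 6 (replace /g/1 29): {"g":[[55,0,34,64,68],29,{"evp":11,"n":1}],"kz":{"ade":{"b":9,"k":61,"z":95},"cq":[92,49,22,30,21],"dhv":{"bgs":69,"n":52,"npm":7},"s":95},"qe":{"iwb":[37,75,91],"oup":[31,21,26,41],"q":[21,41]}}
After op 7 (replace /kz/ade/k 83): {"g":[[55,0,34,64,68],29,{"evp":11,"n":1}],"kz":{"ade":{"b":9,"k":83,"z":95},"cq":[92,49,22,30,21],"dhv":{"bgs":69,"n":52,"npm":7},"s":95},"qe":{"iwb":[37,75,91],"oup":[31,21,26,41],"q":[21,41]}}
After op 8 (add /kz/cq/3 13): {"g":[[55,0,34,64,68],29,{"evp":11,"n":1}],"kz":{"ade":{"b":9,"k":83,"z":95},"cq":[92,49,22,13,30,21],"dhv":{"bgs":69,"n":52,"npm":7},"s":95},"qe":{"iwb":[37,75,91],"oup":[31,21,26,41],"q":[21,41]}}
After op 9 (replace /kz/s 70): {"g":[[55,0,34,64,68],29,{"evp":11,"n":1}],"kz":{"ade":{"b":9,"k":83,"z":95},"cq":[92,49,22,13,30,21],"dhv":{"bgs":69,"n":52,"npm":7},"s":70},"qe":{"iwb":[37,75,91],"oup":[31,21,26,41],"q":[21,41]}}
After op 10 (remove /kz/ade): {"g":[[55,0,34,64,68],29,{"evp":11,"n":1}],"kz":{"cq":[92,49,22,13,30,21],"dhv":{"bgs":69,"n":52,"npm":7},"s":70},"qe":{"iwb":[37,75,91],"oup":[31,21,26,41],"q":[21,41]}}
After op 11 (replace /qe/oup/0 66): {"g":[[55,0,34,64,68],29,{"evp":11,"n":1}],"kz":{"cq":[92,49,22,13,30,21],"dhv":{"bgs":69,"n":52,"npm":7},"s":70},"qe":{"iwb":[37,75,91],"oup":[66,21,26,41],"q":[21,41]}}
After op 12 (add /kz/cq/5 0): {"g":[[55,0,34,64,68],29,{"evp":11,"n":1}],"kz":{"cq":[92,49,22,13,30,0,21],"dhv":{"bgs":69,"n":52,"npm":7},"s":70},"qe":{"iwb":[37,75,91],"oup":[66,21,26,41],"q":[21,41]}}
After op 13 (add /l 98): {"g":[[55,0,34,64,68],29,{"evp":11,"n":1}],"kz":{"cq":[92,49,22,13,30,0,21],"dhv":{"bgs":69,"n":52,"npm":7},"s":70},"l":98,"qe":{"iwb":[37,75,91],"oup":[66,21,26,41],"q":[21,41]}}
After op 14 (remove /qe/iwb/0): {"g":[[55,0,34,64,68],29,{"evp":11,"n":1}],"kz":{"cq":[92,49,22,13,30,0,21],"dhv":{"bgs":69,"n":52,"npm":7},"s":70},"l":98,"qe":{"iwb":[75,91],"oup":[66,21,26,41],"q":[21,41]}}
After op 15 (replace /qe/q 80): {"g":[[55,0,34,64,68],29,{"evp":11,"n":1}],"kz":{"cq":[92,49,22,13,30,0,21],"dhv":{"bgs":69,"n":52,"npm":7},"s":70},"l":98,"qe":{"iwb":[75,91],"oup":[66,21,26,41],"q":80}}
After op 16 (remove /g/0/1): {"g":[[55,34,64,68],29,{"evp":11,"n":1}],"kz":{"cq":[92,49,22,13,30,0,21],"dhv":{"bgs":69,"n":52,"npm":7},"s":70},"l":98,"qe":{"iwb":[75,91],"oup":[66,21,26,41],"q":80}}
After op 17 (remove /g/2): {"g":[[55,34,64,68],29],"kz":{"cq":[92,49,22,13,30,0,21],"dhv":{"bgs":69,"n":52,"npm":7},"s":70},"l":98,"qe":{"iwb":[75,91],"oup":[66,21,26,41],"q":80}}
After op 18 (replace /g/0/0 31): {"g":[[31,34,64,68],29],"kz":{"cq":[92,49,22,13,30,0,21],"dhv":{"bgs":69,"n":52,"npm":7},"s":70},"l":98,"qe":{"iwb":[75,91],"oup":[66,21,26,41],"q":80}}
After op 19 (add /qe/iwb/2 39): {"g":[[31,34,64,68],29],"kz":{"cq":[92,49,22,13,30,0,21],"dhv":{"bgs":69,"n":52,"npm":7},"s":70},"l":98,"qe":{"iwb":[75,91,39],"oup":[66,21,26,41],"q":80}}
After op 20 (add /qe/iwb/1 69): {"g":[[31,34,64,68],29],"kz":{"cq":[92,49,22,13,30,0,21],"dhv":{"bgs":69,"n":52,"npm":7},"s":70},"l":98,"qe":{"iwb":[75,69,91,39],"oup":[66,21,26,41],"q":80}}
Size at path /qe: 3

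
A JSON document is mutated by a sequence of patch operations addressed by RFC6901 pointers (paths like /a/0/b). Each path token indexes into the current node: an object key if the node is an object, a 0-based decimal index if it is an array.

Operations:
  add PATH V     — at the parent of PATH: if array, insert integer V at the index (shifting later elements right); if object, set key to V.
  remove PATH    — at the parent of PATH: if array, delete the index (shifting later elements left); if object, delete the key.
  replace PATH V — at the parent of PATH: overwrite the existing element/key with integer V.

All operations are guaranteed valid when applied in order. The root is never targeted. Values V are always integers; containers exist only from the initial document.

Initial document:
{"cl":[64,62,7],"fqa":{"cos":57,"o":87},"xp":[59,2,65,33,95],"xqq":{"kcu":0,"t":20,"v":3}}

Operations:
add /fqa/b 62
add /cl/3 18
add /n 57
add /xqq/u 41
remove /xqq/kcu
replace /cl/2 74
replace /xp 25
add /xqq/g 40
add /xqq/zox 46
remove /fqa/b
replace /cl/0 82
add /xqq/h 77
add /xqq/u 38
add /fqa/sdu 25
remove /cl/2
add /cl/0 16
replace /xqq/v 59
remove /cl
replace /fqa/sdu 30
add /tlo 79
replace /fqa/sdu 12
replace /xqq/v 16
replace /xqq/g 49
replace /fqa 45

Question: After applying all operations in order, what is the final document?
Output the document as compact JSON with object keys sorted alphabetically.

After op 1 (add /fqa/b 62): {"cl":[64,62,7],"fqa":{"b":62,"cos":57,"o":87},"xp":[59,2,65,33,95],"xqq":{"kcu":0,"t":20,"v":3}}
After op 2 (add /cl/3 18): {"cl":[64,62,7,18],"fqa":{"b":62,"cos":57,"o":87},"xp":[59,2,65,33,95],"xqq":{"kcu":0,"t":20,"v":3}}
After op 3 (add /n 57): {"cl":[64,62,7,18],"fqa":{"b":62,"cos":57,"o":87},"n":57,"xp":[59,2,65,33,95],"xqq":{"kcu":0,"t":20,"v":3}}
After op 4 (add /xqq/u 41): {"cl":[64,62,7,18],"fqa":{"b":62,"cos":57,"o":87},"n":57,"xp":[59,2,65,33,95],"xqq":{"kcu":0,"t":20,"u":41,"v":3}}
After op 5 (remove /xqq/kcu): {"cl":[64,62,7,18],"fqa":{"b":62,"cos":57,"o":87},"n":57,"xp":[59,2,65,33,95],"xqq":{"t":20,"u":41,"v":3}}
After op 6 (replace /cl/2 74): {"cl":[64,62,74,18],"fqa":{"b":62,"cos":57,"o":87},"n":57,"xp":[59,2,65,33,95],"xqq":{"t":20,"u":41,"v":3}}
After op 7 (replace /xp 25): {"cl":[64,62,74,18],"fqa":{"b":62,"cos":57,"o":87},"n":57,"xp":25,"xqq":{"t":20,"u":41,"v":3}}
After op 8 (add /xqq/g 40): {"cl":[64,62,74,18],"fqa":{"b":62,"cos":57,"o":87},"n":57,"xp":25,"xqq":{"g":40,"t":20,"u":41,"v":3}}
After op 9 (add /xqq/zox 46): {"cl":[64,62,74,18],"fqa":{"b":62,"cos":57,"o":87},"n":57,"xp":25,"xqq":{"g":40,"t":20,"u":41,"v":3,"zox":46}}
After op 10 (remove /fqa/b): {"cl":[64,62,74,18],"fqa":{"cos":57,"o":87},"n":57,"xp":25,"xqq":{"g":40,"t":20,"u":41,"v":3,"zox":46}}
After op 11 (replace /cl/0 82): {"cl":[82,62,74,18],"fqa":{"cos":57,"o":87},"n":57,"xp":25,"xqq":{"g":40,"t":20,"u":41,"v":3,"zox":46}}
After op 12 (add /xqq/h 77): {"cl":[82,62,74,18],"fqa":{"cos":57,"o":87},"n":57,"xp":25,"xqq":{"g":40,"h":77,"t":20,"u":41,"v":3,"zox":46}}
After op 13 (add /xqq/u 38): {"cl":[82,62,74,18],"fqa":{"cos":57,"o":87},"n":57,"xp":25,"xqq":{"g":40,"h":77,"t":20,"u":38,"v":3,"zox":46}}
After op 14 (add /fqa/sdu 25): {"cl":[82,62,74,18],"fqa":{"cos":57,"o":87,"sdu":25},"n":57,"xp":25,"xqq":{"g":40,"h":77,"t":20,"u":38,"v":3,"zox":46}}
After op 15 (remove /cl/2): {"cl":[82,62,18],"fqa":{"cos":57,"o":87,"sdu":25},"n":57,"xp":25,"xqq":{"g":40,"h":77,"t":20,"u":38,"v":3,"zox":46}}
After op 16 (add /cl/0 16): {"cl":[16,82,62,18],"fqa":{"cos":57,"o":87,"sdu":25},"n":57,"xp":25,"xqq":{"g":40,"h":77,"t":20,"u":38,"v":3,"zox":46}}
After op 17 (replace /xqq/v 59): {"cl":[16,82,62,18],"fqa":{"cos":57,"o":87,"sdu":25},"n":57,"xp":25,"xqq":{"g":40,"h":77,"t":20,"u":38,"v":59,"zox":46}}
After op 18 (remove /cl): {"fqa":{"cos":57,"o":87,"sdu":25},"n":57,"xp":25,"xqq":{"g":40,"h":77,"t":20,"u":38,"v":59,"zox":46}}
After op 19 (replace /fqa/sdu 30): {"fqa":{"cos":57,"o":87,"sdu":30},"n":57,"xp":25,"xqq":{"g":40,"h":77,"t":20,"u":38,"v":59,"zox":46}}
After op 20 (add /tlo 79): {"fqa":{"cos":57,"o":87,"sdu":30},"n":57,"tlo":79,"xp":25,"xqq":{"g":40,"h":77,"t":20,"u":38,"v":59,"zox":46}}
After op 21 (replace /fqa/sdu 12): {"fqa":{"cos":57,"o":87,"sdu":12},"n":57,"tlo":79,"xp":25,"xqq":{"g":40,"h":77,"t":20,"u":38,"v":59,"zox":46}}
After op 22 (replace /xqq/v 16): {"fqa":{"cos":57,"o":87,"sdu":12},"n":57,"tlo":79,"xp":25,"xqq":{"g":40,"h":77,"t":20,"u":38,"v":16,"zox":46}}
After op 23 (replace /xqq/g 49): {"fqa":{"cos":57,"o":87,"sdu":12},"n":57,"tlo":79,"xp":25,"xqq":{"g":49,"h":77,"t":20,"u":38,"v":16,"zox":46}}
After op 24 (replace /fqa 45): {"fqa":45,"n":57,"tlo":79,"xp":25,"xqq":{"g":49,"h":77,"t":20,"u":38,"v":16,"zox":46}}

Answer: {"fqa":45,"n":57,"tlo":79,"xp":25,"xqq":{"g":49,"h":77,"t":20,"u":38,"v":16,"zox":46}}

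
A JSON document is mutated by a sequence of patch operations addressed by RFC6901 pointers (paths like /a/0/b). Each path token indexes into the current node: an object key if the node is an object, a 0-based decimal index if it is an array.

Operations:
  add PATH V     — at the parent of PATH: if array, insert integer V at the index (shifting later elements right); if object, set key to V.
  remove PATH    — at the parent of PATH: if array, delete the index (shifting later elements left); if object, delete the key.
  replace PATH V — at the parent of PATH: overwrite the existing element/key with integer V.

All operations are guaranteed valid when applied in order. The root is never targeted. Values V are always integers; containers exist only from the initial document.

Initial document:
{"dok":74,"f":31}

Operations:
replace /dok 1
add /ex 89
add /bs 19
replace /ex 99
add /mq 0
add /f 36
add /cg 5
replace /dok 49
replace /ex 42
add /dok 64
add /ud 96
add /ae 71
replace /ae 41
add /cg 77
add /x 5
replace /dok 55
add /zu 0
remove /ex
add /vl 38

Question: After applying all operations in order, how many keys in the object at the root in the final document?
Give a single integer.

Answer: 10

Derivation:
After op 1 (replace /dok 1): {"dok":1,"f":31}
After op 2 (add /ex 89): {"dok":1,"ex":89,"f":31}
After op 3 (add /bs 19): {"bs":19,"dok":1,"ex":89,"f":31}
After op 4 (replace /ex 99): {"bs":19,"dok":1,"ex":99,"f":31}
After op 5 (add /mq 0): {"bs":19,"dok":1,"ex":99,"f":31,"mq":0}
After op 6 (add /f 36): {"bs":19,"dok":1,"ex":99,"f":36,"mq":0}
After op 7 (add /cg 5): {"bs":19,"cg":5,"dok":1,"ex":99,"f":36,"mq":0}
After op 8 (replace /dok 49): {"bs":19,"cg":5,"dok":49,"ex":99,"f":36,"mq":0}
After op 9 (replace /ex 42): {"bs":19,"cg":5,"dok":49,"ex":42,"f":36,"mq":0}
After op 10 (add /dok 64): {"bs":19,"cg":5,"dok":64,"ex":42,"f":36,"mq":0}
After op 11 (add /ud 96): {"bs":19,"cg":5,"dok":64,"ex":42,"f":36,"mq":0,"ud":96}
After op 12 (add /ae 71): {"ae":71,"bs":19,"cg":5,"dok":64,"ex":42,"f":36,"mq":0,"ud":96}
After op 13 (replace /ae 41): {"ae":41,"bs":19,"cg":5,"dok":64,"ex":42,"f":36,"mq":0,"ud":96}
After op 14 (add /cg 77): {"ae":41,"bs":19,"cg":77,"dok":64,"ex":42,"f":36,"mq":0,"ud":96}
After op 15 (add /x 5): {"ae":41,"bs":19,"cg":77,"dok":64,"ex":42,"f":36,"mq":0,"ud":96,"x":5}
After op 16 (replace /dok 55): {"ae":41,"bs":19,"cg":77,"dok":55,"ex":42,"f":36,"mq":0,"ud":96,"x":5}
After op 17 (add /zu 0): {"ae":41,"bs":19,"cg":77,"dok":55,"ex":42,"f":36,"mq":0,"ud":96,"x":5,"zu":0}
After op 18 (remove /ex): {"ae":41,"bs":19,"cg":77,"dok":55,"f":36,"mq":0,"ud":96,"x":5,"zu":0}
After op 19 (add /vl 38): {"ae":41,"bs":19,"cg":77,"dok":55,"f":36,"mq":0,"ud":96,"vl":38,"x":5,"zu":0}
Size at the root: 10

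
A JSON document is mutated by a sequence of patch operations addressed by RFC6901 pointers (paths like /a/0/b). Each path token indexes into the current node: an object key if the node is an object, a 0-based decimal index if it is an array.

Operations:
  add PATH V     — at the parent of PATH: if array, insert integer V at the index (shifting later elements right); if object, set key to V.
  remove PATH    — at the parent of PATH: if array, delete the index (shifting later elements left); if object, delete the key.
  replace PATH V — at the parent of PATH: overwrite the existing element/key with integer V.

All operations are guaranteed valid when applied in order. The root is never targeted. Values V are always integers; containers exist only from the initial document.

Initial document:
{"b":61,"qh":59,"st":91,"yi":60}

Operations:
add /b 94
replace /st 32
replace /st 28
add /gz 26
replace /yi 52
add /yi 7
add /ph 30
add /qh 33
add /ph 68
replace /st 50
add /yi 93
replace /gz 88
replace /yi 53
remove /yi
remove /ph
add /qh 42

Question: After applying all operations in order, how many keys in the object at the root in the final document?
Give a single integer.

Answer: 4

Derivation:
After op 1 (add /b 94): {"b":94,"qh":59,"st":91,"yi":60}
After op 2 (replace /st 32): {"b":94,"qh":59,"st":32,"yi":60}
After op 3 (replace /st 28): {"b":94,"qh":59,"st":28,"yi":60}
After op 4 (add /gz 26): {"b":94,"gz":26,"qh":59,"st":28,"yi":60}
After op 5 (replace /yi 52): {"b":94,"gz":26,"qh":59,"st":28,"yi":52}
After op 6 (add /yi 7): {"b":94,"gz":26,"qh":59,"st":28,"yi":7}
After op 7 (add /ph 30): {"b":94,"gz":26,"ph":30,"qh":59,"st":28,"yi":7}
After op 8 (add /qh 33): {"b":94,"gz":26,"ph":30,"qh":33,"st":28,"yi":7}
After op 9 (add /ph 68): {"b":94,"gz":26,"ph":68,"qh":33,"st":28,"yi":7}
After op 10 (replace /st 50): {"b":94,"gz":26,"ph":68,"qh":33,"st":50,"yi":7}
After op 11 (add /yi 93): {"b":94,"gz":26,"ph":68,"qh":33,"st":50,"yi":93}
After op 12 (replace /gz 88): {"b":94,"gz":88,"ph":68,"qh":33,"st":50,"yi":93}
After op 13 (replace /yi 53): {"b":94,"gz":88,"ph":68,"qh":33,"st":50,"yi":53}
After op 14 (remove /yi): {"b":94,"gz":88,"ph":68,"qh":33,"st":50}
After op 15 (remove /ph): {"b":94,"gz":88,"qh":33,"st":50}
After op 16 (add /qh 42): {"b":94,"gz":88,"qh":42,"st":50}
Size at the root: 4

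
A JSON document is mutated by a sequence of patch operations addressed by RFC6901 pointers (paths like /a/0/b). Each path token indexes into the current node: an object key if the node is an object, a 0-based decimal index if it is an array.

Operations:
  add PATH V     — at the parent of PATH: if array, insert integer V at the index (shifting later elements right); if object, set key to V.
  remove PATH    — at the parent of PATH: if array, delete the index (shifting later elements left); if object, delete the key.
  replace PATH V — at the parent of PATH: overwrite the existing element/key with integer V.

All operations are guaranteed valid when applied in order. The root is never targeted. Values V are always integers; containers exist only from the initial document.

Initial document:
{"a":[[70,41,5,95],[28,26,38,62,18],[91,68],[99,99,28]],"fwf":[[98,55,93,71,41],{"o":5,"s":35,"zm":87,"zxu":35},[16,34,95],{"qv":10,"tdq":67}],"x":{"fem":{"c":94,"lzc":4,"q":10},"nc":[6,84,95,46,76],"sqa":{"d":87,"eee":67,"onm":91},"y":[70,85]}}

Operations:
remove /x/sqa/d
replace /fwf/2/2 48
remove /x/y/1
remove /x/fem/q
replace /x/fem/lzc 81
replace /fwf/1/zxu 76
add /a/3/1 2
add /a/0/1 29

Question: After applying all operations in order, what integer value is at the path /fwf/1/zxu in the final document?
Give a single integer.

After op 1 (remove /x/sqa/d): {"a":[[70,41,5,95],[28,26,38,62,18],[91,68],[99,99,28]],"fwf":[[98,55,93,71,41],{"o":5,"s":35,"zm":87,"zxu":35},[16,34,95],{"qv":10,"tdq":67}],"x":{"fem":{"c":94,"lzc":4,"q":10},"nc":[6,84,95,46,76],"sqa":{"eee":67,"onm":91},"y":[70,85]}}
After op 2 (replace /fwf/2/2 48): {"a":[[70,41,5,95],[28,26,38,62,18],[91,68],[99,99,28]],"fwf":[[98,55,93,71,41],{"o":5,"s":35,"zm":87,"zxu":35},[16,34,48],{"qv":10,"tdq":67}],"x":{"fem":{"c":94,"lzc":4,"q":10},"nc":[6,84,95,46,76],"sqa":{"eee":67,"onm":91},"y":[70,85]}}
After op 3 (remove /x/y/1): {"a":[[70,41,5,95],[28,26,38,62,18],[91,68],[99,99,28]],"fwf":[[98,55,93,71,41],{"o":5,"s":35,"zm":87,"zxu":35},[16,34,48],{"qv":10,"tdq":67}],"x":{"fem":{"c":94,"lzc":4,"q":10},"nc":[6,84,95,46,76],"sqa":{"eee":67,"onm":91},"y":[70]}}
After op 4 (remove /x/fem/q): {"a":[[70,41,5,95],[28,26,38,62,18],[91,68],[99,99,28]],"fwf":[[98,55,93,71,41],{"o":5,"s":35,"zm":87,"zxu":35},[16,34,48],{"qv":10,"tdq":67}],"x":{"fem":{"c":94,"lzc":4},"nc":[6,84,95,46,76],"sqa":{"eee":67,"onm":91},"y":[70]}}
After op 5 (replace /x/fem/lzc 81): {"a":[[70,41,5,95],[28,26,38,62,18],[91,68],[99,99,28]],"fwf":[[98,55,93,71,41],{"o":5,"s":35,"zm":87,"zxu":35},[16,34,48],{"qv":10,"tdq":67}],"x":{"fem":{"c":94,"lzc":81},"nc":[6,84,95,46,76],"sqa":{"eee":67,"onm":91},"y":[70]}}
After op 6 (replace /fwf/1/zxu 76): {"a":[[70,41,5,95],[28,26,38,62,18],[91,68],[99,99,28]],"fwf":[[98,55,93,71,41],{"o":5,"s":35,"zm":87,"zxu":76},[16,34,48],{"qv":10,"tdq":67}],"x":{"fem":{"c":94,"lzc":81},"nc":[6,84,95,46,76],"sqa":{"eee":67,"onm":91},"y":[70]}}
After op 7 (add /a/3/1 2): {"a":[[70,41,5,95],[28,26,38,62,18],[91,68],[99,2,99,28]],"fwf":[[98,55,93,71,41],{"o":5,"s":35,"zm":87,"zxu":76},[16,34,48],{"qv":10,"tdq":67}],"x":{"fem":{"c":94,"lzc":81},"nc":[6,84,95,46,76],"sqa":{"eee":67,"onm":91},"y":[70]}}
After op 8 (add /a/0/1 29): {"a":[[70,29,41,5,95],[28,26,38,62,18],[91,68],[99,2,99,28]],"fwf":[[98,55,93,71,41],{"o":5,"s":35,"zm":87,"zxu":76},[16,34,48],{"qv":10,"tdq":67}],"x":{"fem":{"c":94,"lzc":81},"nc":[6,84,95,46,76],"sqa":{"eee":67,"onm":91},"y":[70]}}
Value at /fwf/1/zxu: 76

Answer: 76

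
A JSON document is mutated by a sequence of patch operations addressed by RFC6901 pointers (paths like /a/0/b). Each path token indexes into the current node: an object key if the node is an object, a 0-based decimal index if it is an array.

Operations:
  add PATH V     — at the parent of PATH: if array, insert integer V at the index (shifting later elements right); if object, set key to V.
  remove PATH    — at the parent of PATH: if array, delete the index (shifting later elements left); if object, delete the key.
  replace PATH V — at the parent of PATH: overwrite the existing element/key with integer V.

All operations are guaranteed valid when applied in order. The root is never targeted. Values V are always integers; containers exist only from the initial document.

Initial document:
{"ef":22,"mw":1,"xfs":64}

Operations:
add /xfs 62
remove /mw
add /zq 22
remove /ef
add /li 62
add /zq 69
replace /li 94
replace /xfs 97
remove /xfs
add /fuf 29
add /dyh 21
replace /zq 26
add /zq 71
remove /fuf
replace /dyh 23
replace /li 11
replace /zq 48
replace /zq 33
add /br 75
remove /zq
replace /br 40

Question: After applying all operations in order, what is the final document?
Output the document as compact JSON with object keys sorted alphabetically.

After op 1 (add /xfs 62): {"ef":22,"mw":1,"xfs":62}
After op 2 (remove /mw): {"ef":22,"xfs":62}
After op 3 (add /zq 22): {"ef":22,"xfs":62,"zq":22}
After op 4 (remove /ef): {"xfs":62,"zq":22}
After op 5 (add /li 62): {"li":62,"xfs":62,"zq":22}
After op 6 (add /zq 69): {"li":62,"xfs":62,"zq":69}
After op 7 (replace /li 94): {"li":94,"xfs":62,"zq":69}
After op 8 (replace /xfs 97): {"li":94,"xfs":97,"zq":69}
After op 9 (remove /xfs): {"li":94,"zq":69}
After op 10 (add /fuf 29): {"fuf":29,"li":94,"zq":69}
After op 11 (add /dyh 21): {"dyh":21,"fuf":29,"li":94,"zq":69}
After op 12 (replace /zq 26): {"dyh":21,"fuf":29,"li":94,"zq":26}
After op 13 (add /zq 71): {"dyh":21,"fuf":29,"li":94,"zq":71}
After op 14 (remove /fuf): {"dyh":21,"li":94,"zq":71}
After op 15 (replace /dyh 23): {"dyh":23,"li":94,"zq":71}
After op 16 (replace /li 11): {"dyh":23,"li":11,"zq":71}
After op 17 (replace /zq 48): {"dyh":23,"li":11,"zq":48}
After op 18 (replace /zq 33): {"dyh":23,"li":11,"zq":33}
After op 19 (add /br 75): {"br":75,"dyh":23,"li":11,"zq":33}
After op 20 (remove /zq): {"br":75,"dyh":23,"li":11}
After op 21 (replace /br 40): {"br":40,"dyh":23,"li":11}

Answer: {"br":40,"dyh":23,"li":11}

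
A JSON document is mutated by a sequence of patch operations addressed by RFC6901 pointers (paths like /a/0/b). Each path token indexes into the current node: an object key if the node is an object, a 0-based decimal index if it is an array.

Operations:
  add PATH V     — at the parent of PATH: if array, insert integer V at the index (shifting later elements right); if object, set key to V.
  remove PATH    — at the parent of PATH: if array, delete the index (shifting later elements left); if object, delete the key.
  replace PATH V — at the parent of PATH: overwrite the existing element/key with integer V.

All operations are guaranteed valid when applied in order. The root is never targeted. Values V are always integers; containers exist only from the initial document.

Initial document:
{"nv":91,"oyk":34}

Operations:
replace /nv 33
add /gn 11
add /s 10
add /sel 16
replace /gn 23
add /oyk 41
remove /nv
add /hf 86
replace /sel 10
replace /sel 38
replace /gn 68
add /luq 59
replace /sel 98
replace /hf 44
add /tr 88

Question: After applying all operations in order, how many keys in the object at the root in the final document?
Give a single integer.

After op 1 (replace /nv 33): {"nv":33,"oyk":34}
After op 2 (add /gn 11): {"gn":11,"nv":33,"oyk":34}
After op 3 (add /s 10): {"gn":11,"nv":33,"oyk":34,"s":10}
After op 4 (add /sel 16): {"gn":11,"nv":33,"oyk":34,"s":10,"sel":16}
After op 5 (replace /gn 23): {"gn":23,"nv":33,"oyk":34,"s":10,"sel":16}
After op 6 (add /oyk 41): {"gn":23,"nv":33,"oyk":41,"s":10,"sel":16}
After op 7 (remove /nv): {"gn":23,"oyk":41,"s":10,"sel":16}
After op 8 (add /hf 86): {"gn":23,"hf":86,"oyk":41,"s":10,"sel":16}
After op 9 (replace /sel 10): {"gn":23,"hf":86,"oyk":41,"s":10,"sel":10}
After op 10 (replace /sel 38): {"gn":23,"hf":86,"oyk":41,"s":10,"sel":38}
After op 11 (replace /gn 68): {"gn":68,"hf":86,"oyk":41,"s":10,"sel":38}
After op 12 (add /luq 59): {"gn":68,"hf":86,"luq":59,"oyk":41,"s":10,"sel":38}
After op 13 (replace /sel 98): {"gn":68,"hf":86,"luq":59,"oyk":41,"s":10,"sel":98}
After op 14 (replace /hf 44): {"gn":68,"hf":44,"luq":59,"oyk":41,"s":10,"sel":98}
After op 15 (add /tr 88): {"gn":68,"hf":44,"luq":59,"oyk":41,"s":10,"sel":98,"tr":88}
Size at the root: 7

Answer: 7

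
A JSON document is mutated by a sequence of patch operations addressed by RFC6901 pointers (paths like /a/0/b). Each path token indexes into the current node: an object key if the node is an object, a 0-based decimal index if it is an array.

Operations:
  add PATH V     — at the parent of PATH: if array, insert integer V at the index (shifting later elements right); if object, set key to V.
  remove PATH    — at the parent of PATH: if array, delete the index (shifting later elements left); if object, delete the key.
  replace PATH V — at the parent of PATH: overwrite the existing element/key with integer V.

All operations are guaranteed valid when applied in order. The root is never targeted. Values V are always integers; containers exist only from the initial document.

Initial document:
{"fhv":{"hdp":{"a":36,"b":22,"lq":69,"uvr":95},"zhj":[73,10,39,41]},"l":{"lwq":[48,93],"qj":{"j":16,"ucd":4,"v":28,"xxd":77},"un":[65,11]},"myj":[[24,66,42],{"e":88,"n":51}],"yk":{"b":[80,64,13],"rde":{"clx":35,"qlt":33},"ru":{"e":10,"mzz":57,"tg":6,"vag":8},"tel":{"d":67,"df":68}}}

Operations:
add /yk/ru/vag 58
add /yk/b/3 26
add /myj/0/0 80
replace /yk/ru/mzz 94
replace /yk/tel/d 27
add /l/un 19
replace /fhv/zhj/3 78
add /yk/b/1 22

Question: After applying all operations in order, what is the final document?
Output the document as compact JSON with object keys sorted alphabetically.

After op 1 (add /yk/ru/vag 58): {"fhv":{"hdp":{"a":36,"b":22,"lq":69,"uvr":95},"zhj":[73,10,39,41]},"l":{"lwq":[48,93],"qj":{"j":16,"ucd":4,"v":28,"xxd":77},"un":[65,11]},"myj":[[24,66,42],{"e":88,"n":51}],"yk":{"b":[80,64,13],"rde":{"clx":35,"qlt":33},"ru":{"e":10,"mzz":57,"tg":6,"vag":58},"tel":{"d":67,"df":68}}}
After op 2 (add /yk/b/3 26): {"fhv":{"hdp":{"a":36,"b":22,"lq":69,"uvr":95},"zhj":[73,10,39,41]},"l":{"lwq":[48,93],"qj":{"j":16,"ucd":4,"v":28,"xxd":77},"un":[65,11]},"myj":[[24,66,42],{"e":88,"n":51}],"yk":{"b":[80,64,13,26],"rde":{"clx":35,"qlt":33},"ru":{"e":10,"mzz":57,"tg":6,"vag":58},"tel":{"d":67,"df":68}}}
After op 3 (add /myj/0/0 80): {"fhv":{"hdp":{"a":36,"b":22,"lq":69,"uvr":95},"zhj":[73,10,39,41]},"l":{"lwq":[48,93],"qj":{"j":16,"ucd":4,"v":28,"xxd":77},"un":[65,11]},"myj":[[80,24,66,42],{"e":88,"n":51}],"yk":{"b":[80,64,13,26],"rde":{"clx":35,"qlt":33},"ru":{"e":10,"mzz":57,"tg":6,"vag":58},"tel":{"d":67,"df":68}}}
After op 4 (replace /yk/ru/mzz 94): {"fhv":{"hdp":{"a":36,"b":22,"lq":69,"uvr":95},"zhj":[73,10,39,41]},"l":{"lwq":[48,93],"qj":{"j":16,"ucd":4,"v":28,"xxd":77},"un":[65,11]},"myj":[[80,24,66,42],{"e":88,"n":51}],"yk":{"b":[80,64,13,26],"rde":{"clx":35,"qlt":33},"ru":{"e":10,"mzz":94,"tg":6,"vag":58},"tel":{"d":67,"df":68}}}
After op 5 (replace /yk/tel/d 27): {"fhv":{"hdp":{"a":36,"b":22,"lq":69,"uvr":95},"zhj":[73,10,39,41]},"l":{"lwq":[48,93],"qj":{"j":16,"ucd":4,"v":28,"xxd":77},"un":[65,11]},"myj":[[80,24,66,42],{"e":88,"n":51}],"yk":{"b":[80,64,13,26],"rde":{"clx":35,"qlt":33},"ru":{"e":10,"mzz":94,"tg":6,"vag":58},"tel":{"d":27,"df":68}}}
After op 6 (add /l/un 19): {"fhv":{"hdp":{"a":36,"b":22,"lq":69,"uvr":95},"zhj":[73,10,39,41]},"l":{"lwq":[48,93],"qj":{"j":16,"ucd":4,"v":28,"xxd":77},"un":19},"myj":[[80,24,66,42],{"e":88,"n":51}],"yk":{"b":[80,64,13,26],"rde":{"clx":35,"qlt":33},"ru":{"e":10,"mzz":94,"tg":6,"vag":58},"tel":{"d":27,"df":68}}}
After op 7 (replace /fhv/zhj/3 78): {"fhv":{"hdp":{"a":36,"b":22,"lq":69,"uvr":95},"zhj":[73,10,39,78]},"l":{"lwq":[48,93],"qj":{"j":16,"ucd":4,"v":28,"xxd":77},"un":19},"myj":[[80,24,66,42],{"e":88,"n":51}],"yk":{"b":[80,64,13,26],"rde":{"clx":35,"qlt":33},"ru":{"e":10,"mzz":94,"tg":6,"vag":58},"tel":{"d":27,"df":68}}}
After op 8 (add /yk/b/1 22): {"fhv":{"hdp":{"a":36,"b":22,"lq":69,"uvr":95},"zhj":[73,10,39,78]},"l":{"lwq":[48,93],"qj":{"j":16,"ucd":4,"v":28,"xxd":77},"un":19},"myj":[[80,24,66,42],{"e":88,"n":51}],"yk":{"b":[80,22,64,13,26],"rde":{"clx":35,"qlt":33},"ru":{"e":10,"mzz":94,"tg":6,"vag":58},"tel":{"d":27,"df":68}}}

Answer: {"fhv":{"hdp":{"a":36,"b":22,"lq":69,"uvr":95},"zhj":[73,10,39,78]},"l":{"lwq":[48,93],"qj":{"j":16,"ucd":4,"v":28,"xxd":77},"un":19},"myj":[[80,24,66,42],{"e":88,"n":51}],"yk":{"b":[80,22,64,13,26],"rde":{"clx":35,"qlt":33},"ru":{"e":10,"mzz":94,"tg":6,"vag":58},"tel":{"d":27,"df":68}}}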